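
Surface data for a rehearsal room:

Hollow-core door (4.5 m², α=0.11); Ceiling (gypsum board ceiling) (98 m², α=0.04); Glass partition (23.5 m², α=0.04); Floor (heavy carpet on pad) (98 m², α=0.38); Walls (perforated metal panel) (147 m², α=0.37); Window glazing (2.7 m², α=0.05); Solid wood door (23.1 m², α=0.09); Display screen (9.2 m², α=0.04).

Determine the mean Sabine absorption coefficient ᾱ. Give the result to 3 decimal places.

0.245

Total surface area S = 406.0 m².
A = 4.5·0.11 + 98·0.04 + 23.5·0.04 + 98·0.38 + 147·0.37 + 2.7·0.05 + 23.1·0.09 + 9.2·0.04 = 99.567 sabins.
ᾱ = 99.567 / 406.0 = 0.245.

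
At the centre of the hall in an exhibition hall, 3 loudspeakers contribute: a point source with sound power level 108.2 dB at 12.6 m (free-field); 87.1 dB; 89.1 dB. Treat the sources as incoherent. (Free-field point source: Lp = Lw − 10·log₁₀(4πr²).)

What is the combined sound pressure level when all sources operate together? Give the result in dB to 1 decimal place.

91.3 dB

Source at 12.6 m: Lp = 108.2 − 10·log₁₀(4π·12.6²) = 108.2 − 10·log₁₀(1995.037) = 75.2 dB.
Converting to relative power and adding: 10^(75.2/10) + 10^(87.1/10) + 10^(89.1/10) = 1.359e+09.
Combined level = 10 log₁₀(1.359e+09) = 91.3 dB.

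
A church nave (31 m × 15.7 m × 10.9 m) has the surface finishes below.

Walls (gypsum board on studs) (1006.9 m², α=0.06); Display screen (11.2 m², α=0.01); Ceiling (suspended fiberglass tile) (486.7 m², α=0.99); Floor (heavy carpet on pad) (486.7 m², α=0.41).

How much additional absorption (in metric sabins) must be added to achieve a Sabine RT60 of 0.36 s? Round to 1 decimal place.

1630.6 sabins

A₁ = Σ Sᵢαᵢ = 1006.9·0.06 + 11.2·0.01 + 486.7·0.99 + 486.7·0.41 = 741.906 sabins.
For T = 0.36 s, need A₂ = 0.161·V/T = 0.161·5305.03/0.36 = 2372.527 sabins.
ΔA = A₂ − A₁ = 2372.527 − 741.906 = 1630.6 sabins.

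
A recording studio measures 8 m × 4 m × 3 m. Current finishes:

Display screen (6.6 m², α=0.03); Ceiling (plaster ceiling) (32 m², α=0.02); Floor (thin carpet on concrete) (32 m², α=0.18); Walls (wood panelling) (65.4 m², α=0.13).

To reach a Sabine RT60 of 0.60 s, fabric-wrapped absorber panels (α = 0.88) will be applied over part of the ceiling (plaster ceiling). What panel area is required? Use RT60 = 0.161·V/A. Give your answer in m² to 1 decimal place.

A₁ = Σ Sᵢαᵢ = 6.6×0.03 + 32×0.02 + 32×0.18 + 65.4×0.13 = 15.100 sabins.
V = 96 m³. Target absorption A₂ = 0.161 × 96 / 0.60 = 25.760 sabins.
Absorption to add: 25.760 − 15.100 = 10.660 sabins.
Each m² of panel replacing the ceiling (plaster ceiling) adds (0.88 − 0.02) = 0.86 sabins.
Area = ΔA/Δα = 10.660/0.86 = 12.4 m².

12.4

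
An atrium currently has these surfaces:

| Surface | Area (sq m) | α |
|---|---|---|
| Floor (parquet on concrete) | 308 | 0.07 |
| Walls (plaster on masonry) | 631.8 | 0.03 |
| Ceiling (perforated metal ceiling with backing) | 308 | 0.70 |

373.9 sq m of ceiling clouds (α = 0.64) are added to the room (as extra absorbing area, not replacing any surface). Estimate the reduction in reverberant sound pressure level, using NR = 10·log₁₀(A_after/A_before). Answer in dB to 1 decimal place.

2.9 dB

A_before = Σ Sᵢαᵢ = 308*0.07 + 631.8*0.03 + 308*0.70 = 256.114 sabins.
Treatment contributes 373.9·0.64 = 239.296 sabins.
A_after = 256.114 + 239.296 = 495.410 sabins.
Reduction = 10 log₁₀(A_after/A_before) = 10 log₁₀(1.9343) = 2.9 dB.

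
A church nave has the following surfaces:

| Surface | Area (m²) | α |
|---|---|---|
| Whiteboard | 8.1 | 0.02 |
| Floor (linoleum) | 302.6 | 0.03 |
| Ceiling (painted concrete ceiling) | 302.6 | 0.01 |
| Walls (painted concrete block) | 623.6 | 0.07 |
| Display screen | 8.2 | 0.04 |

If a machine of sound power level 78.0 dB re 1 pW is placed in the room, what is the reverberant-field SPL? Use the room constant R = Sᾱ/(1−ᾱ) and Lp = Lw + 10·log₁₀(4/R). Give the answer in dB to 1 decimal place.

66.3 dB

A = 56.246 sabins; S = 1245.1 m².
ᾱ = 0.0452, so room constant R = A/(1−ᾱ) = 58.909 m².
Lp = 78.0 + 10·log₁₀(4/58.909) = 78.0 + (-11.68) = 66.3 dB.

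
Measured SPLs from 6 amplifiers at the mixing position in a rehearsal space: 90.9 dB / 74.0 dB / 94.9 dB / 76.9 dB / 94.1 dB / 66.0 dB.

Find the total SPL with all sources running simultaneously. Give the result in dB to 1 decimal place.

Sum in the linear (power) domain: Σ 10^(Lᵢ/10) = 10^(90.9/10) + 10^(74.0/10) + 10^(94.9/10) + 10^(76.9/10) + 10^(94.1/10) + 10^(66.0/10) = 6.969e+09.
L_total = 10·log₁₀(6.969e+09) = 98.4 dB.

98.4 dB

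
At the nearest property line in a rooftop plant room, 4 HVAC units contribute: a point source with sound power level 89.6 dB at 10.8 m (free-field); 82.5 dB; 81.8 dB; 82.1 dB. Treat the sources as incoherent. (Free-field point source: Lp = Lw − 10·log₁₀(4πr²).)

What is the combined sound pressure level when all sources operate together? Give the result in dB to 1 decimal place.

Source at 10.8 m: Lp = 89.6 − 10·log₁₀(4π·10.8²) = 89.6 − 10·log₁₀(1465.741) = 57.9 dB.
Σ 10^(Lᵢ/10) = 4.92e+08.
Back to dB: 10·log₁₀ Σ = 86.9 dB.

86.9 dB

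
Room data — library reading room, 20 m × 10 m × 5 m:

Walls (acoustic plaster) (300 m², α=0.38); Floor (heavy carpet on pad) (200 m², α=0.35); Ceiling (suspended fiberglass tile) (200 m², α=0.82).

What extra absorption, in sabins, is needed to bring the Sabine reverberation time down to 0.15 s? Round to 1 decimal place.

Total absorption A₁ = 300*0.38 + 200*0.35 + 200*0.82
  = 114.000 + 70.000 + 164.000 = 348.000 m² sabins.
V = 1000 m³. Required absorption A₂ = 0.161 × 1000 / 0.15 = 1073.333 sabins.
Additional absorption ΔA = 1073.333 − 348.000 = 725.3 sabins.

725.3 sabins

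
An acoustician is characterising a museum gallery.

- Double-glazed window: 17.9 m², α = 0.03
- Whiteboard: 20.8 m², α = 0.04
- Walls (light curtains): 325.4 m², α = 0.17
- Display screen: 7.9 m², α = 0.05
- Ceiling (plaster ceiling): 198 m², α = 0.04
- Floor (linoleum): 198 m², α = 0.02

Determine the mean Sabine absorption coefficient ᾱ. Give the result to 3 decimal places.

S = Σ Sᵢ = 17.9 + 20.8 + 325.4 + 7.9 + 198 + 198 = 768.0 m².
A = 17.9·0.03 + 20.8·0.04 + 325.4·0.17 + 7.9·0.05 + 198·0.04 + 198·0.02 = 68.962 sabins.
ᾱ = A/S = 0.090.

0.090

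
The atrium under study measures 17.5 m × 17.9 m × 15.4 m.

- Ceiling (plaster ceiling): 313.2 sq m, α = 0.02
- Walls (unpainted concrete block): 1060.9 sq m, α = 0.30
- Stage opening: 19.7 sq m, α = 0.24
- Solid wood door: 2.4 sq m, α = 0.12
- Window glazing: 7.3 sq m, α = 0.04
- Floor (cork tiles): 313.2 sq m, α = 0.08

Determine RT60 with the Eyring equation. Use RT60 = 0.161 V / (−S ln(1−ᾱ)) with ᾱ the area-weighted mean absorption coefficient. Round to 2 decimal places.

Total surface area S = 313.2 + 1060.9 + 19.7 + 2.4 + 7.3 + 313.2 = 1716.7 sq m.
Σ(Sᵢαᵢ) = 313.2×0.02 + 1060.9×0.30 + 19.7×0.24 + 2.4×0.12 + 7.3×0.04 + 313.2×0.08 = 354.898.
ᾱ = 354.898 / 1716.7 = 0.2067.
−S·ln(1−ᾱ) = −1716.7 × ln(1 − 0.2067) = 397.508.
V = 17.5 × 17.9 × 15.4 = 4824.05 m³.
T = 0.161·V/[−S·ln(1−ᾱ)] = 0.161·4824.05/397.508 = 1.95 s.

1.95 seconds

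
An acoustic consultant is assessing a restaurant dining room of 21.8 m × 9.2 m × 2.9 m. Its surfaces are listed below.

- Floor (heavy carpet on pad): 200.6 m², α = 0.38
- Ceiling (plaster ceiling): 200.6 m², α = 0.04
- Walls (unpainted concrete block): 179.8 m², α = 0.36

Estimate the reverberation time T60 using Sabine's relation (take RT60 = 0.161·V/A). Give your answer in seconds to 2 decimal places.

0.63 s

A = Σ Sᵢαᵢ = 200.6×0.38 + 200.6×0.04 + 179.8×0.36 = 148.980 sabins.
V = 21.8·9.2·2.9 = 581.624 m³.
RT60 = 0.161 · V / A = 0.161 × 581.624 / 148.980 = 0.63 s.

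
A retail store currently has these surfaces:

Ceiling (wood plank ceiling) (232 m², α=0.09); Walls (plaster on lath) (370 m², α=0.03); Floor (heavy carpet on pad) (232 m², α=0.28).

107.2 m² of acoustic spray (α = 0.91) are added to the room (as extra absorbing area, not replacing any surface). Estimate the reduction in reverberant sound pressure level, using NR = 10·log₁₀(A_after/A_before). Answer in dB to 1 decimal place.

3.0 dB

Summing Sᵢαᵢ: 20.880 + 11.100 + 64.960 → A_before = 96.940 sabins.
Added absorption = 107.2 × 0.91 = 97.552 sabins.
A_after = 96.940 + 97.552 = 194.492 sabins.
NR = 10·log₁₀(194.492/96.940) = 3.0 dB.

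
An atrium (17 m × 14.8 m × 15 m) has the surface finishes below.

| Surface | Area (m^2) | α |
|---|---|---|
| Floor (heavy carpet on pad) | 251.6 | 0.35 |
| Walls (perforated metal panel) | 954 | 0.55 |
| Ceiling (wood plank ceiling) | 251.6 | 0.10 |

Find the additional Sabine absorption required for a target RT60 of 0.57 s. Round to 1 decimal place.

Equivalent absorption area: A₁ = 251.6×0.35 + 954×0.55 + 251.6×0.10 = 637.920 m^2.
Target A₂ = 0.161·3774/0.57 = 1065.989 sabins (V = 3774 m³).
Additional absorption ΔA = 1065.989 − 637.920 = 428.1 sabins.

428.1 sabins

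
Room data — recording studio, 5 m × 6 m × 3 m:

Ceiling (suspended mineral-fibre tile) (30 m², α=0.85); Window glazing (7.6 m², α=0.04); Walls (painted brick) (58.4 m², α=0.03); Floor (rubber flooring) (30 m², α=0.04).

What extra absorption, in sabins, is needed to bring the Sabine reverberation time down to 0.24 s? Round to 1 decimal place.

31.6 sabins

Summing Sᵢαᵢ: 25.500 + 0.304 + 1.752 + 1.200 → A₁ = 28.756 sabins.
Target A₂ = 0.161·90/0.24 = 60.375 sabins (V = 90 m³).
Additional absorption ΔA = 60.375 − 28.756 = 31.6 sabins.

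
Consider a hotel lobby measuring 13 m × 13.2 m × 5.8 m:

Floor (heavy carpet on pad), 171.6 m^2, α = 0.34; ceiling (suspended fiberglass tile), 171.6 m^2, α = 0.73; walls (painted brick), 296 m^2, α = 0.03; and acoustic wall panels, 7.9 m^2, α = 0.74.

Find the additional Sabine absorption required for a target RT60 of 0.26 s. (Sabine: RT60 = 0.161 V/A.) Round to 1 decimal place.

418.0 sabins

A₁ = Σ Sᵢαᵢ = 171.6×0.34 + 171.6×0.73 + 296×0.03 + 7.9×0.74 = 198.338 sabins.
V = 995.28 m³. Required absorption A₂ = 0.161 × 995.28 / 0.26 = 616.308 sabins.
Shortfall: 616.308 − 198.338 = 418.0 sabins.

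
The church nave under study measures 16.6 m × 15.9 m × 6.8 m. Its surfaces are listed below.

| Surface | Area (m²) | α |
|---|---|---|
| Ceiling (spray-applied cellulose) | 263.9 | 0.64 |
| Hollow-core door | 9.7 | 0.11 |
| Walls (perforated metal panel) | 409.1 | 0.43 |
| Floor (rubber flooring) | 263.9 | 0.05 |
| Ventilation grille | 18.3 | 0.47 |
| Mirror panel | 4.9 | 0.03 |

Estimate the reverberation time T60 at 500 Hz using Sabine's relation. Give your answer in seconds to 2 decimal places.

0.79 s

Equivalent absorption area: A = 263.9·0.64 + 9.7·0.11 + 409.1·0.43 + 263.9·0.05 + 18.3·0.47 + 4.9·0.03 = 367.819 m².
Room volume: 1794.792 m³.
Sabine: RT60 = 0.161 × 1794.792 / 367.819 = 0.79 s.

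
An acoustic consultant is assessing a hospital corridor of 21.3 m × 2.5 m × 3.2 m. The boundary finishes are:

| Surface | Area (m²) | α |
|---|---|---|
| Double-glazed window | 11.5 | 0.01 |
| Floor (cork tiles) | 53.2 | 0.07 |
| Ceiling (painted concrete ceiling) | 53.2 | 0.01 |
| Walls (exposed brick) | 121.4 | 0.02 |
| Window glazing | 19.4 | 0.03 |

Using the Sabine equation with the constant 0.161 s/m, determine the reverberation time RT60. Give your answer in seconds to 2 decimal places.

A = Σ Sᵢαᵢ = 11.5*0.01 + 53.2*0.07 + 53.2*0.01 + 121.4*0.02 + 19.4*0.03 = 7.381 sabins.
Room volume: 170.4 m³.
Sabine: RT60 = 0.161 × 170.4 / 7.381 = 3.72 s.

3.72 seconds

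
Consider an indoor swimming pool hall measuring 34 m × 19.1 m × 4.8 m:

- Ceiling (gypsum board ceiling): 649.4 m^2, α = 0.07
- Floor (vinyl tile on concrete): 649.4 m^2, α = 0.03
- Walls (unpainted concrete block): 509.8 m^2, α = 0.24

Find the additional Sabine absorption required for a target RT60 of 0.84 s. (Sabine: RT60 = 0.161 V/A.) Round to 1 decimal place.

410.2 sabins

A₁ = Σ Sᵢαᵢ = 649.4×0.07 + 649.4×0.03 + 509.8×0.24 = 187.292 sabins.
V = 3117.12 m³. Required absorption A₂ = 0.161 × 3117.12 / 0.84 = 597.448 sabins.
Additional absorption ΔA = 597.448 − 187.292 = 410.2 sabins.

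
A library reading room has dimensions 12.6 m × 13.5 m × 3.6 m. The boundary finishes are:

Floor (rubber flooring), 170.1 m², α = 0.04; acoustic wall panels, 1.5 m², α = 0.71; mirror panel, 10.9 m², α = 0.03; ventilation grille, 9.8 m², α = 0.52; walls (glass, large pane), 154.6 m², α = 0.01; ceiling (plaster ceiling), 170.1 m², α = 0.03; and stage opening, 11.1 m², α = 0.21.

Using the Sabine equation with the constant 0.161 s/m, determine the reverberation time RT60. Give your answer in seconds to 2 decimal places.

Equivalent absorption area: A = 170.1·0.04 + 1.5·0.71 + 10.9·0.03 + 9.8·0.52 + 154.6·0.01 + 170.1·0.03 + 11.1·0.21 = 22.272 m².
Room volume: 612.36 m³.
T = 0.161 V/A = 0.161·612.36/22.272 = 4.43 s.

4.43 s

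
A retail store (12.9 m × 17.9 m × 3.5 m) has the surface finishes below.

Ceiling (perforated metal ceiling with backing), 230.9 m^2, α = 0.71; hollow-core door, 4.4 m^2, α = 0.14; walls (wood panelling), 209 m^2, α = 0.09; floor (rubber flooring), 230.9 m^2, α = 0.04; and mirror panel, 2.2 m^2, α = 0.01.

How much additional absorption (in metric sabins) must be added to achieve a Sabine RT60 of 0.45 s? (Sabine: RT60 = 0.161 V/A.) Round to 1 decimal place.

A₁ = Σ Sᵢαᵢ = 230.9*0.71 + 4.4*0.14 + 209*0.09 + 230.9*0.04 + 2.2*0.01 = 192.623 sabins.
V = 808.185 m³. Required absorption A₂ = 0.161 × 808.185 / 0.45 = 289.151 sabins.
ΔA = A₂ − A₁ = 289.151 − 192.623 = 96.5 sabins.

96.5 sabins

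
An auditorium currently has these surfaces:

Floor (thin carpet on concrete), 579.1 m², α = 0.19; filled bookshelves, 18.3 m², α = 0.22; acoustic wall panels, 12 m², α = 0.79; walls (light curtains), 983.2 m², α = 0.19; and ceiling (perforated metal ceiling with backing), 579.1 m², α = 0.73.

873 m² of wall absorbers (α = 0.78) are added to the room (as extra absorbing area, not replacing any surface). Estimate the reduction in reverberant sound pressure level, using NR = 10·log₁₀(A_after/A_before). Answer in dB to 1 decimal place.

Equivalent absorption area: A_before = 579.1*0.19 + 18.3*0.22 + 12*0.79 + 983.2*0.19 + 579.1*0.73 = 733.086 m².
Added absorption = 873 × 0.78 = 680.940 sabins.
New total A_after = 1414.026 sabins.
Reduction = 10 log₁₀(A_after/A_before) = 10 log₁₀(1.9289) = 2.9 dB.

2.9 dB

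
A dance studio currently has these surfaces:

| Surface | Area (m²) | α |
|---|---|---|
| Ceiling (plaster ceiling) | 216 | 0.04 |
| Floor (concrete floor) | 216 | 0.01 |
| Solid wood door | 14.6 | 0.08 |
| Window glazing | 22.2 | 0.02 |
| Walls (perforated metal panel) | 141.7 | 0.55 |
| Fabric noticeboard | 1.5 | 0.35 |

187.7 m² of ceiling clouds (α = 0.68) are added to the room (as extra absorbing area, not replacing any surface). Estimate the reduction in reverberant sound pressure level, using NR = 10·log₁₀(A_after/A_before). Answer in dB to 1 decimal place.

3.8 dB

Total absorption A_before = 216×0.04 + 216×0.01 + 14.6×0.08 + 22.2×0.02 + 141.7×0.55 + 1.5×0.35
  = 8.640 + 2.160 + 1.168 + 0.444 + 77.935 + 0.525 = 90.872 m² sabins.
Added absorption = 187.7 × 0.68 = 127.636 sabins.
New total A_after = 218.508 sabins.
NR = 10·log₁₀(218.508/90.872) = 3.8 dB.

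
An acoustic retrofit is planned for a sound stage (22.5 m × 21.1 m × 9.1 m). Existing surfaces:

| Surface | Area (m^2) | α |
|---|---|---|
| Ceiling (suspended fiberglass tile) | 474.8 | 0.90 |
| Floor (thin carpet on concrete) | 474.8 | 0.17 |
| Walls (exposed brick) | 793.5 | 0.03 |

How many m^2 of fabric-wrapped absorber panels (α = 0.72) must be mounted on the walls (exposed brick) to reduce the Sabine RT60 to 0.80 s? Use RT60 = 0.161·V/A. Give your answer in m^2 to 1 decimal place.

489.3

Summing Sᵢαᵢ: 427.320 + 80.716 + 23.805 → A₁ = 531.841 sabins.
Required A₂ = 0.161·4320.225/0.80 = 869.445 sabins.
ΔA needed = 869.445 − 531.841 = 337.604 sabins.
Net gain per m^2: Δα = 0.72 − 0.03 = 0.69.
Panel area = 337.604 / 0.69 = 489.3 m^2.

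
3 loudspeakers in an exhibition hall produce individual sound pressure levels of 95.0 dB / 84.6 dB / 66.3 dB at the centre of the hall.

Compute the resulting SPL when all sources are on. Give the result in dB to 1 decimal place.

Converting to relative power and adding: 10^(95.0/10) + 10^(84.6/10) + 10^(66.3/10) = 3.455e+09.
Combined level = 10 log₁₀(3.455e+09) = 95.4 dB.

95.4 dB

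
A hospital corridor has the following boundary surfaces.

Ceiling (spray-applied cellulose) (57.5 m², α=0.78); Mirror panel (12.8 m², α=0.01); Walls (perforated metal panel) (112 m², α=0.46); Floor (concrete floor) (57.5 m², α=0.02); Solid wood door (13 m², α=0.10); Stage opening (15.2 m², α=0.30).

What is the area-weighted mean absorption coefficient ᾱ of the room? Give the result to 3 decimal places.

0.386

Total surface area S = 268.0 m².
Σ(Sᵢαᵢ) = 57.5*0.78 + 12.8*0.01 + 112*0.46 + 57.5*0.02 + 13*0.10 + 15.2*0.30 = 103.508.
ᾱ = 103.508 / 268.0 = 0.386.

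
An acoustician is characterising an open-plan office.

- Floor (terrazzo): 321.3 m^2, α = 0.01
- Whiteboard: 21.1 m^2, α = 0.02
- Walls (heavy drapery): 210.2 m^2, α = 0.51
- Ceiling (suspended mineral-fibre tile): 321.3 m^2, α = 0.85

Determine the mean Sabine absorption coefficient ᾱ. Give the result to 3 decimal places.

S = Σ Sᵢ = 321.3 + 21.1 + 210.2 + 321.3 = 873.9 m^2.
Σ(Sᵢαᵢ) = 321.3*0.01 + 21.1*0.02 + 210.2*0.51 + 321.3*0.85 = 383.942.
ᾱ = 383.942 / 873.9 = 0.439.

0.439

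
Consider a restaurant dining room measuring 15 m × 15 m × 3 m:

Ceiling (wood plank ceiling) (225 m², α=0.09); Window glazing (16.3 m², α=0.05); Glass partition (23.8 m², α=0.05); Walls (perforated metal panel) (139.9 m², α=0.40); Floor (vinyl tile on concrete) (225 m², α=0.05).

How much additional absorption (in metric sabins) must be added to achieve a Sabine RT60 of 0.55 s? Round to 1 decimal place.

Total absorption A₁ = 225·0.09 + 16.3·0.05 + 23.8·0.05 + 139.9·0.40 + 225·0.05
  = 20.250 + 0.815 + 1.190 + 55.960 + 11.250 = 89.465 m² sabins.
Target A₂ = 0.161·675/0.55 = 197.591 sabins (V = 675 m³).
Additional absorption ΔA = 197.591 − 89.465 = 108.1 sabins.

108.1 sabins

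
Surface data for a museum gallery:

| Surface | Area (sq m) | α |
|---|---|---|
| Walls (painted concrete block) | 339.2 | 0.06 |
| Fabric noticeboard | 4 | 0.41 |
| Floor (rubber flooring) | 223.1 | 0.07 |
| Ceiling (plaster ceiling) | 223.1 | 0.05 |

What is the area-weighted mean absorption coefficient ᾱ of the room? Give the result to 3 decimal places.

0.062

Total surface area S = 789.4 sq m.
Weighted sum Σ Sα = 48.764.
ᾱ = A/S = 0.062.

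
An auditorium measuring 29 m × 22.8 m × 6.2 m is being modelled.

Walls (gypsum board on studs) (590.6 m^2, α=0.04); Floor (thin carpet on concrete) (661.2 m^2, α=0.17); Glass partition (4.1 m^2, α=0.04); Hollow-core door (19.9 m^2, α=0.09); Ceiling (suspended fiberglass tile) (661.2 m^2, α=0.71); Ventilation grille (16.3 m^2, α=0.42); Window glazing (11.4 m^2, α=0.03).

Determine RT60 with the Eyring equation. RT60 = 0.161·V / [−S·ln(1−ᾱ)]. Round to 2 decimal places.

0.90 seconds

S = Σ Sᵢ = 1964.7 m^2.
Σ(Sᵢαᵢ) = 590.6·0.04 + 661.2·0.17 + 4.1·0.04 + 19.9·0.09 + 661.2·0.71 + 16.3·0.42 + 11.4·0.03 = 614.623.
ᾱ = 614.623 / 1964.7 = 0.3128.
Eyring denominator: −S ln(1−ᾱ) = 737.018.
V = 29 × 22.8 × 6.2 = 4099.44 m³.
T = 0.161·V/[−S·ln(1−ᾱ)] = 0.161·4099.44/737.018 = 0.90 s.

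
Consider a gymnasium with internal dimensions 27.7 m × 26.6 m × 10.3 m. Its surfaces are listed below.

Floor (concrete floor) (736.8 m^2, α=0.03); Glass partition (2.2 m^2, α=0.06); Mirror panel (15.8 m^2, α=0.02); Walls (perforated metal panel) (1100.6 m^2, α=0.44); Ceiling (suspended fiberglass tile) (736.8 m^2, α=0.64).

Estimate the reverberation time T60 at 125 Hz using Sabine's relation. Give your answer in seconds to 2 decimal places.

1.25 seconds

Total absorption A = 736.8×0.03 + 2.2×0.06 + 15.8×0.02 + 1100.6×0.44 + 736.8×0.64
  = 22.104 + 0.132 + 0.316 + 484.264 + 471.552 = 978.368 m^2 sabins.
Volume V = 27.7 × 26.6 × 10.3 = 7589.246 m³.
T = 0.161 V/A = 0.161·7589.246/978.368 = 1.25 s.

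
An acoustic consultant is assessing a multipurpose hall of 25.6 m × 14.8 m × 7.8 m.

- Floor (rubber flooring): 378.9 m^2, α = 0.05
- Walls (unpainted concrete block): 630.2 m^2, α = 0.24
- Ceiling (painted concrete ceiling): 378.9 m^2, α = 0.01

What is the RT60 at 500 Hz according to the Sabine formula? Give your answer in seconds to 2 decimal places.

2.73 seconds

Summing Sᵢαᵢ: 18.945 + 151.248 + 3.789 → A = 173.982 sabins.
V = 25.6·14.8·7.8 = 2955.264 m³.
RT60 = 0.161 · V / A = 0.161 × 2955.264 / 173.982 = 2.73 s.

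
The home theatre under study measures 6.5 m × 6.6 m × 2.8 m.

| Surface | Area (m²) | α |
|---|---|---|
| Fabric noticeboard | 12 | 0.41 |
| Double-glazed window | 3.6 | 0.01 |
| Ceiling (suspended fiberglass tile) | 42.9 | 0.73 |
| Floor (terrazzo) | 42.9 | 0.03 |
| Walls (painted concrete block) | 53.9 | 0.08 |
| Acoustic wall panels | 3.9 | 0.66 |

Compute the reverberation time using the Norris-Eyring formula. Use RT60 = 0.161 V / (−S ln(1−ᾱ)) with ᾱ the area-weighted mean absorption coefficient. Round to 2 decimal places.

Total surface area S = 12 + 3.6 + 42.9 + 42.9 + 53.9 + 3.9 = 159.2 m².
Absorption A = 12×0.41 + 3.6×0.01 + 42.9×0.73 + 42.9×0.03 + 53.9×0.08 + 3.9×0.66 = 44.446 sabins.
ᾱ = 44.446 / 159.2 = 0.2792.
Eyring denominator: −S ln(1−ᾱ) = 52.121.
V = 6.5 × 6.6 × 2.8 = 120.12 m³.
T = 0.161·V/[−S·ln(1−ᾱ)] = 0.161·120.12/52.121 = 0.37 s.

0.37 seconds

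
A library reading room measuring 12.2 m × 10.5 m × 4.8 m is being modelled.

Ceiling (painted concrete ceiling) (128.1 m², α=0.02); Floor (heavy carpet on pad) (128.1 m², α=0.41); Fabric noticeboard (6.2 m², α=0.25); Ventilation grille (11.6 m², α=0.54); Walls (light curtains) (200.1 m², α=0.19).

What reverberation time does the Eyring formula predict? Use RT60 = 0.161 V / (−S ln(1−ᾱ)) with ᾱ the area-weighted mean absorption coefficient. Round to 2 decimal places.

0.87 sec

Total surface area S = 128.1 + 128.1 + 6.2 + 11.6 + 200.1 = 474.1 m².
Σ(Sᵢαᵢ) = 128.1·0.02 + 128.1·0.41 + 6.2·0.25 + 11.6·0.54 + 200.1·0.19 = 100.916.
ᾱ = 100.916 / 474.1 = 0.2129.
−S·ln(1−ᾱ) = −474.1 × ln(1 − 0.2129) = 113.500.
V = 12.2 × 10.5 × 4.8 = 614.88 m³.
T = 0.161·V/[−S·ln(1−ᾱ)] = 0.161·614.88/113.500 = 0.87 s.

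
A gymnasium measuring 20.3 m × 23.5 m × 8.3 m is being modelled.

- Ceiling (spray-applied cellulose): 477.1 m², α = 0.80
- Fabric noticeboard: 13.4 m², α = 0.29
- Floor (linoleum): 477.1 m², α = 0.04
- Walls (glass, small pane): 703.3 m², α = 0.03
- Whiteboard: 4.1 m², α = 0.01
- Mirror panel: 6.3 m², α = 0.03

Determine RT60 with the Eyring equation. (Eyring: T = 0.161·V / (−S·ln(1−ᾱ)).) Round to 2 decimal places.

1.30 s

Total surface area S = 477.1 + 13.4 + 477.1 + 703.3 + 4.1 + 6.3 = 1681.3 m².
Absorption A = 477.1×0.80 + 13.4×0.29 + 477.1×0.04 + 703.3×0.03 + 4.1×0.01 + 6.3×0.03 = 425.979 sabins.
ᾱ = 425.979 / 1681.3 = 0.2534.
Eyring denominator: −S ln(1−ᾱ) = 491.319.
V = 20.3 × 23.5 × 8.3 = 3959.515 m³.
T = 0.161·V/[−S·ln(1−ᾱ)] = 0.161·3959.515/491.319 = 1.30 s.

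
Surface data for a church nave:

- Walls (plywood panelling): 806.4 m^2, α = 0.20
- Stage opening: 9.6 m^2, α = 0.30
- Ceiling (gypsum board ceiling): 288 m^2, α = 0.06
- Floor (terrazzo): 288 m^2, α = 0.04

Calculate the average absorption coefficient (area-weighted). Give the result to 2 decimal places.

0.14

Total surface area S = 1392.0 m^2.
A = 806.4×0.20 + 9.6×0.30 + 288×0.06 + 288×0.04 = 192.960 sabins.
ᾱ = A/S = 0.14.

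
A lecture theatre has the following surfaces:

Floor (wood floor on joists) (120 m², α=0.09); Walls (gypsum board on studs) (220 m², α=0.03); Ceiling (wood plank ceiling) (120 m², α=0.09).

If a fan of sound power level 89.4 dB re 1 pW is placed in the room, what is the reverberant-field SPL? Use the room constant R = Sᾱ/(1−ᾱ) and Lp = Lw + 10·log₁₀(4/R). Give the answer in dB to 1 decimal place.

80.6 dB

A = 28.200 sabins; S = 460.0 m².
ᾱ = 0.0613, so room constant R = A/(1−ᾱ) = 30.042 m².
Lp = Lw + 10 log₁₀(4/R) = 89.4 -8.76 = 80.6 dB.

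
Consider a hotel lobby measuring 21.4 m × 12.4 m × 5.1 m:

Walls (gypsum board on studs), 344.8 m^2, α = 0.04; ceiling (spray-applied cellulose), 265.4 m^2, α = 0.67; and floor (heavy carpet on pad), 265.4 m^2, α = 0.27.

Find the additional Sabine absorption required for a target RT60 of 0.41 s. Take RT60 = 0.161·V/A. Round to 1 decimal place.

268.2 sabins

A₁ = Σ Sᵢαᵢ = 344.8·0.04 + 265.4·0.67 + 265.4·0.27 = 263.268 sabins.
V = 1353.336 m³. Required absorption A₂ = 0.161 × 1353.336 / 0.41 = 531.432 sabins.
ΔA = A₂ − A₁ = 531.432 − 263.268 = 268.2 sabins.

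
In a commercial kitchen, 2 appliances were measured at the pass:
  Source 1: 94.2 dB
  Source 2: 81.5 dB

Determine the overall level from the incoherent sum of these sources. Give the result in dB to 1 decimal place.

94.4 dB

Converting to relative power and adding: 10^(94.2/10) + 10^(81.5/10) = 2.772e+09.
Combined level = 10 log₁₀(2.772e+09) = 94.4 dB.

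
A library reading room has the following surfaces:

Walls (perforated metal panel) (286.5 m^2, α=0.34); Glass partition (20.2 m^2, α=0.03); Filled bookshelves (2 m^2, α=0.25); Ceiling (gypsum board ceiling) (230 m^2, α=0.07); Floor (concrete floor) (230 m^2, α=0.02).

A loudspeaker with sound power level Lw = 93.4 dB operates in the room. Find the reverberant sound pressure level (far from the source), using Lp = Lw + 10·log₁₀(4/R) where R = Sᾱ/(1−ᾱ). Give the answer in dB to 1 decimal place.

77.9 dB

Σ(Sᵢαᵢ) = 286.5×0.34 + 20.2×0.03 + 2×0.25 + 230×0.07 + 230×0.02 = 119.216; total area S = 768.7 m^2.
ᾱ = 0.1551, so room constant R = A/(1−ᾱ) = 141.101 m^2.
Lp = Lw + 10 log₁₀(4/R) = 93.4 -15.47 = 77.9 dB.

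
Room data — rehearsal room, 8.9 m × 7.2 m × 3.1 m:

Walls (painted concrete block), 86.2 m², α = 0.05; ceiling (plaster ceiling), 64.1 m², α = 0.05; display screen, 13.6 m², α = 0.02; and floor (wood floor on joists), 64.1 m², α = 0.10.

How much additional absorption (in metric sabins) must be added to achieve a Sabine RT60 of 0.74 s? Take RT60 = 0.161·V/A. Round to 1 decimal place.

A₁ = Σ Sᵢαᵢ = 86.2·0.05 + 64.1·0.05 + 13.6·0.02 + 64.1·0.10 = 14.197 sabins.
For T = 0.74 s, need A₂ = 0.161·V/T = 0.161·198.648/0.74 = 43.219 sabins.
Shortfall: 43.219 − 14.197 = 29.0 sabins.

29.0 sabins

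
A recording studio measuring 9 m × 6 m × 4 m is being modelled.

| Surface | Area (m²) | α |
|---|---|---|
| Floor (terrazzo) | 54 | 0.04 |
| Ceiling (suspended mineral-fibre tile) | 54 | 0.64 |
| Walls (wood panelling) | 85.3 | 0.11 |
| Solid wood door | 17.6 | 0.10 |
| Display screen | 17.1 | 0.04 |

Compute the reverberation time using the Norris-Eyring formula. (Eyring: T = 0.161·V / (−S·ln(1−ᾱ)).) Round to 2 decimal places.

0.64 s

S = Σ Sᵢ = 228.0 m².
Σ(Sᵢαᵢ) = 54·0.04 + 54·0.64 + 85.3·0.11 + 17.6·0.10 + 17.1·0.04 = 48.547.
ᾱ = 48.547 / 228.0 = 0.2129.
−S·ln(1−ᾱ) = −228.0 × ln(1 − 0.2129) = 54.583.
V = 9 × 6 × 4 = 216 m³.
RT60 = 0.161 × 216 / 54.583 = 0.64 s.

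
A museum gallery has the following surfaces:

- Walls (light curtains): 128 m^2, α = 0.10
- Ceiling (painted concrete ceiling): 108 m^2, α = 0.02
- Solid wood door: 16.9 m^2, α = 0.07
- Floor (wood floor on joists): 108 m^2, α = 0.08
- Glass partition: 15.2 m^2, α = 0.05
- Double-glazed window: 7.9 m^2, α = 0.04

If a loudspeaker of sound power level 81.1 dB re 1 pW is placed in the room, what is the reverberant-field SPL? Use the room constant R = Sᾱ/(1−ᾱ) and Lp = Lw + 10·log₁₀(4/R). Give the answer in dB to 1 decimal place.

Σ(Sᵢαᵢ) = 128×0.10 + 108×0.02 + 16.9×0.07 + 108×0.08 + 15.2×0.05 + 7.9×0.04 = 25.859; total area S = 384.0 m^2.
ᾱ = 25.859/384.0 = 0.0673; R = Sᾱ/(1−ᾱ) = 25.859/(1−0.0673) = 27.725 m^2.
Lp = 81.1 + 10·log₁₀(4/27.725) = 81.1 + (-8.41) = 72.7 dB.

72.7 dB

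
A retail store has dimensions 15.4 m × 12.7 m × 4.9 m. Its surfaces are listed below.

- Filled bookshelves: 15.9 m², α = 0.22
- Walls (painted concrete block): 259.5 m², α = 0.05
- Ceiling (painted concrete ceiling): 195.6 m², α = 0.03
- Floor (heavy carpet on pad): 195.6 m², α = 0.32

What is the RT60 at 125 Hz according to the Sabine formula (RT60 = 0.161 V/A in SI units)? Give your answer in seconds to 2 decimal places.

Total absorption A = 15.9*0.22 + 259.5*0.05 + 195.6*0.03 + 195.6*0.32
  = 3.498 + 12.975 + 5.868 + 62.592 = 84.933 m² sabins.
Volume V = 15.4 × 12.7 × 4.9 = 958.342 m³.
Sabine: RT60 = 0.161 × 958.342 / 84.933 = 1.82 s.

1.82 sec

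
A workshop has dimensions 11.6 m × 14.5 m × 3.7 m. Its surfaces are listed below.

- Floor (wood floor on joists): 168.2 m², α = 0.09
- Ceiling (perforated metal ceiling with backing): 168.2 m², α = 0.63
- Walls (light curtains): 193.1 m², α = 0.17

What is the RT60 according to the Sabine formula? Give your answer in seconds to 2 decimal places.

0.65 s

Total absorption A = 168.2·0.09 + 168.2·0.63 + 193.1·0.17
  = 15.138 + 105.966 + 32.827 = 153.931 m² sabins.
Volume V = 11.6 × 14.5 × 3.7 = 622.34 m³.
T = 0.161 V/A = 0.161·622.34/153.931 = 0.65 s.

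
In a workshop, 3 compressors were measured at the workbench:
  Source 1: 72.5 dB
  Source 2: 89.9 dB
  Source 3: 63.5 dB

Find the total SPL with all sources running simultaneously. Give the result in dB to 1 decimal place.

Sum in the linear (power) domain: Σ 10^(Lᵢ/10) = 10^(72.5/10) + 10^(89.9/10) + 10^(63.5/10) = 9.973e+08.
Combined level = 10 log₁₀(9.973e+08) = 90.0 dB.

90.0 dB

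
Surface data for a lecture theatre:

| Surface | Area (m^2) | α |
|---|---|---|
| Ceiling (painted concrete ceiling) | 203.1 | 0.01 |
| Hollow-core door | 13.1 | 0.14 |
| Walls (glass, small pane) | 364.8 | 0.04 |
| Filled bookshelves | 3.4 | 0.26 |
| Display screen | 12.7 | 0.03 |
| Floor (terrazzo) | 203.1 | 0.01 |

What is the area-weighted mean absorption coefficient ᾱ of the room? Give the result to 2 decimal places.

S = Σ Sᵢ = 203.1 + 13.1 + 364.8 + 3.4 + 12.7 + 203.1 = 800.2 m^2.
Weighted sum Σ Sα = 21.753.
ᾱ = 21.753 / 800.2 = 0.03.

0.03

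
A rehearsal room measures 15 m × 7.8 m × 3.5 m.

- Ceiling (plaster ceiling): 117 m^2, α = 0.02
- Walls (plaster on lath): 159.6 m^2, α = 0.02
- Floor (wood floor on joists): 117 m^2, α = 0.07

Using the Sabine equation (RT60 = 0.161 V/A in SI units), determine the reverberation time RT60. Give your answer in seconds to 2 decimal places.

Total absorption A = 117×0.02 + 159.6×0.02 + 117×0.07
  = 2.340 + 3.192 + 8.190 = 13.722 m^2 sabins.
V = 15·7.8·3.5 = 409.5 m³.
RT60 = 0.161 · V / A = 0.161 × 409.5 / 13.722 = 4.80 s.

4.80 sec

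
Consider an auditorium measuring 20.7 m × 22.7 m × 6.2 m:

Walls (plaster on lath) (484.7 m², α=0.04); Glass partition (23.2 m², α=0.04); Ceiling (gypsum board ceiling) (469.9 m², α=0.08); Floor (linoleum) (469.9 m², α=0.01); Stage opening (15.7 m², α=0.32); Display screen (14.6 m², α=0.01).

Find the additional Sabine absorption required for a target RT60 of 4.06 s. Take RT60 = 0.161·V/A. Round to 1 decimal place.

47.8 sabins

Total absorption A₁ = 484.7·0.04 + 23.2·0.04 + 469.9·0.08 + 469.9·0.01 + 15.7·0.32 + 14.6·0.01
  = 19.388 + 0.928 + 37.592 + 4.699 + 5.024 + 0.146 = 67.777 m² sabins.
V = 2913.318 m³. Required absorption A₂ = 0.161 × 2913.318 / 4.06 = 115.528 sabins.
Shortfall: 115.528 − 67.777 = 47.8 sabins.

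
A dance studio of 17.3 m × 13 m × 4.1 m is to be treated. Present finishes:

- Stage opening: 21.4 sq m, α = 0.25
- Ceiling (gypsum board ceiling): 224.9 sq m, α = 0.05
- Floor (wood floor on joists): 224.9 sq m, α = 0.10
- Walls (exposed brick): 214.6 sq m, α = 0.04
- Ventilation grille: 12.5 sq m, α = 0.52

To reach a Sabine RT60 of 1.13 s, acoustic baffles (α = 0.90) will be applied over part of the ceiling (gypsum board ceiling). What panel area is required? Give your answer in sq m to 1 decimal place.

90.8

A₁ = Σ Sᵢαᵢ = 21.4·0.25 + 224.9·0.05 + 224.9·0.10 + 214.6·0.04 + 12.5·0.52 = 54.169 sabins.
Required A₂ = 0.161·922.09/1.13 = 131.377 sabins.
Absorption to add: 131.377 − 54.169 = 77.208 sabins.
Each sq m of panel replacing the ceiling (gypsum board ceiling) adds (0.90 − 0.05) = 0.85 sabins.
Panel area = 77.208 / 0.85 = 90.8 sq m.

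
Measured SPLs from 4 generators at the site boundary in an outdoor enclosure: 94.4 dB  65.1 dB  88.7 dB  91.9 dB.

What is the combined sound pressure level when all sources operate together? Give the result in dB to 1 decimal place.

97.0 dB

Sum in the linear (power) domain: Σ 10^(Lᵢ/10) = 10^(94.4/10) + 10^(65.1/10) + 10^(88.7/10) + 10^(91.9/10) = 5.048e+09.
Back to dB: 10·log₁₀ Σ = 97.0 dB.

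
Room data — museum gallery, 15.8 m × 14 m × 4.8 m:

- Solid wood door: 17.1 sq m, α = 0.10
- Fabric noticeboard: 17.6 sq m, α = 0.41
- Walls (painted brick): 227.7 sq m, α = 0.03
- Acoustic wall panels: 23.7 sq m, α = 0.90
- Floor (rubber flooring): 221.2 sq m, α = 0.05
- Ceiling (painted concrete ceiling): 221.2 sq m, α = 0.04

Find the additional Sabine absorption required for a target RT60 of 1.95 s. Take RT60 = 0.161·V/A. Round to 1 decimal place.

Equivalent absorption area: A₁ = 17.1×0.10 + 17.6×0.41 + 227.7×0.03 + 23.7×0.90 + 221.2×0.05 + 221.2×0.04 = 56.995 sq m.
V = 1061.76 m³. Required absorption A₂ = 0.161 × 1061.76 / 1.95 = 87.663 sabins.
Shortfall: 87.663 − 56.995 = 30.7 sabins.

30.7 sabins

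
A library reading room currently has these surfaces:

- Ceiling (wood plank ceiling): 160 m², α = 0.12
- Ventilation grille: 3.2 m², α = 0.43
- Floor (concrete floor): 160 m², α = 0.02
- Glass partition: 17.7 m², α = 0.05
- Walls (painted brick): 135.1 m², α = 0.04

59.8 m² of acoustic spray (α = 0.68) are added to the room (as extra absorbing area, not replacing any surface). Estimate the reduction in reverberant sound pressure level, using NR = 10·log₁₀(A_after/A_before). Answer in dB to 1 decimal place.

Equivalent absorption area: A_before = 160×0.12 + 3.2×0.43 + 160×0.02 + 17.7×0.05 + 135.1×0.04 = 30.065 m².
Treatment contributes 59.8·0.68 = 40.664 sabins.
A_after = 30.065 + 40.664 = 70.729 sabins.
NR = 10·log₁₀(70.729/30.065) = 3.7 dB.

3.7 dB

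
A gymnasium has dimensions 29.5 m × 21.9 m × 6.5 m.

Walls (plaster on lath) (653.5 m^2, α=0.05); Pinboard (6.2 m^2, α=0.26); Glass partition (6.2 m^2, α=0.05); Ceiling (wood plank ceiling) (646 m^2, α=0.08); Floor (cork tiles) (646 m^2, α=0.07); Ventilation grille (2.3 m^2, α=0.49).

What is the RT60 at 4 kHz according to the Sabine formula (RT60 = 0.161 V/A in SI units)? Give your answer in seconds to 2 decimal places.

Summing Sᵢαᵢ: 32.675 + 1.612 + 0.310 + 51.680 + 45.220 + 1.127 → A = 132.624 sabins.
V = 29.5·21.9·6.5 = 4199.325 m³.
T = 0.161 V/A = 0.161·4199.325/132.624 = 5.10 s.

5.10 seconds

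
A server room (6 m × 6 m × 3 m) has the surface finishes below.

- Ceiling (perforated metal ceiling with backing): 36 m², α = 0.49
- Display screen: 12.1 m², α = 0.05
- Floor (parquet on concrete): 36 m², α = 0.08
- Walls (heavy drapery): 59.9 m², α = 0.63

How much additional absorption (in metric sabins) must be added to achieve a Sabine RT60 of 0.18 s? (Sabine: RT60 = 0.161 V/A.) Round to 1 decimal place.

37.7 sabins

A₁ = Σ Sᵢαᵢ = 36×0.49 + 12.1×0.05 + 36×0.08 + 59.9×0.63 = 58.862 sabins.
Target A₂ = 0.161·108/0.18 = 96.600 sabins (V = 108 m³).
Shortfall: 96.600 − 58.862 = 37.7 sabins.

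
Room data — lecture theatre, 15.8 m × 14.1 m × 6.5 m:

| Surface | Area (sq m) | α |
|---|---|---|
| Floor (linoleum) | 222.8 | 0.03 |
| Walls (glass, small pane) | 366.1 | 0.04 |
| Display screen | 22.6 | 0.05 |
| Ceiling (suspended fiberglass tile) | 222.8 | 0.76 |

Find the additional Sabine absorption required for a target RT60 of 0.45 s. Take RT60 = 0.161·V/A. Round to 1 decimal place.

Total absorption A₁ = 222.8·0.03 + 366.1·0.04 + 22.6·0.05 + 222.8·0.76
  = 6.684 + 14.644 + 1.130 + 169.328 = 191.786 sq m sabins.
V = 1448.07 m³. Required absorption A₂ = 0.161 × 1448.07 / 0.45 = 518.087 sabins.
Shortfall: 518.087 − 191.786 = 326.3 sabins.

326.3 sabins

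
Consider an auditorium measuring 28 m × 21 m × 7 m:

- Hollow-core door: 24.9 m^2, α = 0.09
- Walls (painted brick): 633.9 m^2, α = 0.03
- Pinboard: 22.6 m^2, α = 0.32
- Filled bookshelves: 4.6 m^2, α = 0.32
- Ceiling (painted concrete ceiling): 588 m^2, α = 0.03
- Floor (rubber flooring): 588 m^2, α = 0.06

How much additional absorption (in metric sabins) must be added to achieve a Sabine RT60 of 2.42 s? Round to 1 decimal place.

Equivalent absorption area: A₁ = 24.9*0.09 + 633.9*0.03 + 22.6*0.32 + 4.6*0.32 + 588*0.03 + 588*0.06 = 82.882 m^2.
Target A₂ = 0.161·4116/2.42 = 273.833 sabins (V = 4116 m³).
Shortfall: 273.833 − 82.882 = 191.0 sabins.

191.0 sabins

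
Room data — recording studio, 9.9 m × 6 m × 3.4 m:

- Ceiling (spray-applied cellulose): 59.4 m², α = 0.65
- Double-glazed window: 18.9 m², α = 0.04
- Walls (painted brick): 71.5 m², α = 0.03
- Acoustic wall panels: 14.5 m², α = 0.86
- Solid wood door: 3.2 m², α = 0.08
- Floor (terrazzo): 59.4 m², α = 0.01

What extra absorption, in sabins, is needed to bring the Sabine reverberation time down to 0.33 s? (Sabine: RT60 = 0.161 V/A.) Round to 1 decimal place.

43.7 sabins

A₁ = Σ Sᵢαᵢ = 59.4*0.65 + 18.9*0.04 + 71.5*0.03 + 14.5*0.86 + 3.2*0.08 + 59.4*0.01 = 54.831 sabins.
Target A₂ = 0.161·201.96/0.33 = 98.532 sabins (V = 201.96 m³).
ΔA = A₂ − A₁ = 98.532 − 54.831 = 43.7 sabins.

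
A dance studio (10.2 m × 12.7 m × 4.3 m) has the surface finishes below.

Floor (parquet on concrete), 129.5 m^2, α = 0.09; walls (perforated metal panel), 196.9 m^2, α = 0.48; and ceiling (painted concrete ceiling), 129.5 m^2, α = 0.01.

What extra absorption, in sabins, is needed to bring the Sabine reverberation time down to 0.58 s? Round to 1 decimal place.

47.2 sabins

A₁ = Σ Sᵢαᵢ = 129.5·0.09 + 196.9·0.48 + 129.5·0.01 = 107.462 sabins.
V = 557.022 m³. Required absorption A₂ = 0.161 × 557.022 / 0.58 = 154.622 sabins.
ΔA = A₂ − A₁ = 154.622 − 107.462 = 47.2 sabins.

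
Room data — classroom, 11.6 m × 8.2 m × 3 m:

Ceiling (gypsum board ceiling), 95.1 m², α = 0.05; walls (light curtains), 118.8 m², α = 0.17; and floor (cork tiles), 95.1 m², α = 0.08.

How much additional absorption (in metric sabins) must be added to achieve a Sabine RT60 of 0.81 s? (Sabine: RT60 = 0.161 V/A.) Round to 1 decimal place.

24.2 sabins

A₁ = Σ Sᵢαᵢ = 95.1*0.05 + 118.8*0.17 + 95.1*0.08 = 32.559 sabins.
Target A₂ = 0.161·285.36/0.81 = 56.720 sabins (V = 285.36 m³).
Additional absorption ΔA = 56.720 − 32.559 = 24.2 sabins.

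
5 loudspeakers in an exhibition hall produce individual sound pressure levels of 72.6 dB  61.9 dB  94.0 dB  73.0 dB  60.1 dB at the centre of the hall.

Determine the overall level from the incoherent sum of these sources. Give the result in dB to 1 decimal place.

Converting to relative power and adding: 10^(72.6/10) + 10^(61.9/10) + 10^(94.0/10) + 10^(73.0/10) + 10^(60.1/10) = 2.553e+09.
L_total = 10·log₁₀(2.553e+09) = 94.1 dB.

94.1 dB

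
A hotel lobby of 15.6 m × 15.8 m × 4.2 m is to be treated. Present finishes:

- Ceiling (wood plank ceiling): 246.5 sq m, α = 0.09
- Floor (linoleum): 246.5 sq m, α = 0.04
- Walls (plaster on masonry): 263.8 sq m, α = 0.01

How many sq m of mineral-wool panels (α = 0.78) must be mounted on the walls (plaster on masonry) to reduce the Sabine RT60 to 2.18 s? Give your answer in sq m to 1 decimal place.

Total absorption A₁ = 246.5×0.09 + 246.5×0.04 + 263.8×0.01
  = 22.185 + 9.860 + 2.638 = 34.683 sq m sabins.
Required A₂ = 0.161·1035.216/2.18 = 76.454 sabins.
Absorption to add: 76.454 − 34.683 = 41.771 sabins.
Net gain per sq m: Δα = 0.78 − 0.01 = 0.77.
Area = ΔA/Δα = 41.771/0.77 = 54.2 sq m.

54.2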